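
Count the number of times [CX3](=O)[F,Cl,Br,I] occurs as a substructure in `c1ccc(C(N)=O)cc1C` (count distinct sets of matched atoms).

0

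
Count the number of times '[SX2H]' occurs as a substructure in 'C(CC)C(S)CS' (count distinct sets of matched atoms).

[SX2H] is the SMARTS for a thiol: an aliphatic sulfur with two connections, one being H.
The molecule carries 2 separate instances of a thiol (-SH) meeting every constraint; each maps to a distinct set of atoms, giving 2 matches.

2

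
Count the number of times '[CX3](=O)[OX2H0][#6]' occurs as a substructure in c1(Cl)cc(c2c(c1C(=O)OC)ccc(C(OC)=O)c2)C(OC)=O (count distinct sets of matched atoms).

3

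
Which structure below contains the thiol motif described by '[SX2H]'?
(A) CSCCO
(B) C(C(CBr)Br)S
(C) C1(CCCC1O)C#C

B

[SX2H] describes an aliphatic sulfur with two connections, one being H (a thiol).
(A) has a methylthio ether (-SCH3) but the sulfur has H0 (bonded to two carbons), not H1.
(B) contains a thiol (-SH), which satisfies every atom and bond constraint.
(C) has a hydroxyl group (-OH) but it is an -OH, not an -SH.
So the answer is (B).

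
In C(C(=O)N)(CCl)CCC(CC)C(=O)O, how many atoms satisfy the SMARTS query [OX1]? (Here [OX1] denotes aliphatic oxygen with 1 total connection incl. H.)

The query [OX1] means: aliphatic oxygen with one total connection — typically a carbonyl =O or an oxide.
Check the 14 heavy atoms by environment: 7× C (X4) → no; 2× C (X3) → no; 2× O (X1) → match; 1× N (X3) → no; 1× O (X2) → no; 1× Cl (X1) → no.
That gives 2 matching atoms.

2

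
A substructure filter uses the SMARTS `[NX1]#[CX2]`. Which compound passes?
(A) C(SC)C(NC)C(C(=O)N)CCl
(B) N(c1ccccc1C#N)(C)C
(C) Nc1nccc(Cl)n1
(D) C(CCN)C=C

B

[NX1]#[CX2] describes a nitrogen triple-bonded to a two-connected carbon (a nitrile).
(A) has a primary amide (-C(=O)NH2) but the nitrogen is NX3, not NX1.
(B) contains a nitrile (-C#N), which satisfies every atom and bond constraint.
(C) has a primary amino group (-NH2) but the nitrogen is NX3 (three connections), not NX1 triple-bonded.
(D) has a primary amino group (-NH2) but the nitrogen is NX3 (three connections), not NX1 triple-bonded.
So the answer is (B).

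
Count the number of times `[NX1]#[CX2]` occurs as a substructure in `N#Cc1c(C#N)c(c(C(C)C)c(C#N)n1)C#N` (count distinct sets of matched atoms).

4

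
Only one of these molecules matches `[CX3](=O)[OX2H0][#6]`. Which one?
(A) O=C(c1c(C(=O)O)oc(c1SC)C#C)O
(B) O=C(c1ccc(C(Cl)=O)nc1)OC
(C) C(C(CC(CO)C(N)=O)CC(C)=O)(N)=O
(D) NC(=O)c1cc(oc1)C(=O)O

[CX3](=O)[OX2H0][#6] describes a carbonyl carbon bonded to an oxygen that is itself bonded to carbon (no H on that O) (an ester).
(A) has a carboxylic acid group (-C(=O)OH) but the singly-bonded O carries H (OX2H1, not H0).
(B) contains a methyl-ester group (-C(=O)OCH3), which satisfies every atom and bond constraint.
(C) has a primary amide (-C(=O)NH2) but the carbonyl is bonded to N, not to an O-C linkage.
(D) has a primary amide (-C(=O)NH2) but the carbonyl is bonded to N, not to an O-C linkage.
So the answer is (B).

B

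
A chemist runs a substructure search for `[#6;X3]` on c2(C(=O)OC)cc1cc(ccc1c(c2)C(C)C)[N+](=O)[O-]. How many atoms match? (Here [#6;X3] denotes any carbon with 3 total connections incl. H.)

11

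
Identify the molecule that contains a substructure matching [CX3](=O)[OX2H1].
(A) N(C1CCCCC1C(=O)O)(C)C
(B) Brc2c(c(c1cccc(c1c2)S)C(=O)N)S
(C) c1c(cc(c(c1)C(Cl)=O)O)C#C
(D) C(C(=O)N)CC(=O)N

[CX3](=O)[OX2H1] describes an sp2 carbon double-bonded to O and single-bonded to an -OH oxygen (a carboxylic acid).
(A) contains a carboxylic acid group (-C(=O)OH), which satisfies every atom and bond constraint.
(B) has a primary amide (-C(=O)NH2) but the carbonyl is bonded to N, not to an -OH oxygen.
(C) has an acyl chloride (-C(=O)Cl) but the carbonyl is bonded to Cl, not to an -OH oxygen.
(D) has a primary amide (-C(=O)NH2) but the carbonyl is bonded to N, not to an -OH oxygen.
So the answer is (A).

A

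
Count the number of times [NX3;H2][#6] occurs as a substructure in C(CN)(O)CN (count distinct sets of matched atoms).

2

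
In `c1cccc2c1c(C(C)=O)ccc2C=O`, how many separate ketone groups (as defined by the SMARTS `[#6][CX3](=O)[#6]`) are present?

[#6][CX3](=O)[#6] is the SMARTS for a ketone: a carbonyl carbon (no H) flanked by two carbons.
Exactly one fragment in the molecule meets all constraints, giving 1 match.

1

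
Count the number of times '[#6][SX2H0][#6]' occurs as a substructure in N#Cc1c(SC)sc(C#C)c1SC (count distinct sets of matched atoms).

[#6][SX2H0][#6] is the SMARTS for a thioether: an aliphatic sulfur bridging two carbons with no H on the sulfur.
The molecule carries 2 separate instances of a methylthio ether (-SCH3) meeting every constraint; each maps to a distinct set of atoms, giving 2 matches.

2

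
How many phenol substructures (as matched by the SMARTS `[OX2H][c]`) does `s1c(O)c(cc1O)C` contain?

2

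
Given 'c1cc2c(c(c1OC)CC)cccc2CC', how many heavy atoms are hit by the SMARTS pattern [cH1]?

5

The query [cH1] means: aromatic carbon bearing exactly one hydrogen.
Check the 16 heavy atoms by environment: 5× c (aromatic, H0) → no; 5× c (aromatic, H1) → match; 2× C (H2) → no; 3× C (H3) → no; 1× O (H0) → no.
That gives 5 matching atoms.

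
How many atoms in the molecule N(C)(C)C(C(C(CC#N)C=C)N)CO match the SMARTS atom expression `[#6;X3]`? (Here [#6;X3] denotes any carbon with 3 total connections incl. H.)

The query [#6;X3] means: any carbon (aromatic or not) with three total connections.
Check the 14 heavy atoms by environment: 7× C (X4) → no; 2× N (X3) → no; 1× C (X2) → no; 1× N (X1) → no; 2× C (X3) → match; 1× O (X2) → no.
That gives 2 matching atoms.

2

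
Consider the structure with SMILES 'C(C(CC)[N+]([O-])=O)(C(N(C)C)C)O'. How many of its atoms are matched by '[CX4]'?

Check the 13 heavy atoms by environment: 8× C (X4) → match; 1× N (charge +1, X3) → no; 1× O (charge -1, X1) → no; 1× O (X1) → no; 1× O (X2) → no; 1× N (X3) → no.
That gives 8 matching atoms.

8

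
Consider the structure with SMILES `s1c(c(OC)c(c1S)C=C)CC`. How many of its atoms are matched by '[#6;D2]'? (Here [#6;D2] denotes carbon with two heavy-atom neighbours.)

2

The query [#6;D2] means: any carbon bonded to exactly two heavy atoms.
Check the 12 heavy atoms by environment: 1× s (aromatic, D2) → no; 4× c (aromatic, D3) → no; 2× C (D2) → match; 3× C (D1) → no; 1× O (D2) → no; 1× S (D1) → no.
That gives 2 matching atoms.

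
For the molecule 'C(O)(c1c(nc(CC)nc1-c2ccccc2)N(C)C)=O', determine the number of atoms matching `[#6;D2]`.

The query [#6;D2] means: any carbon bonded to exactly two heavy atoms.
Check the 20 heavy atoms by environment: 2× n (aromatic, D2) → no; 5× c (aromatic, D3) → no; 5× c (aromatic, D2) → match; 1× N (D3) → no; 3× C (D1) → no; 1× C (D2) → match; 1× C (D3) → no; 2× O (D1) → no.
Summing the matching environments: 5 + 1 = 6 matching atoms.

6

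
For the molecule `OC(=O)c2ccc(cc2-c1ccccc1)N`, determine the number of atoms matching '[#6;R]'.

12

Check the 16 heavy atoms by environment: 12× c (aromatic, in 6-ring) → match; 1× N (acyclic) → no; 1× C (acyclic) → no; 2× O (acyclic) → no.
That gives 12 matching atoms.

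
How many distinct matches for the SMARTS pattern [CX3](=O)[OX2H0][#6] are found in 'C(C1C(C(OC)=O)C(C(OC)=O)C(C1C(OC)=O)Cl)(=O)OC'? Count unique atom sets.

4

[CX3](=O)[OX2H0][#6] is the SMARTS for an ester: a carbonyl carbon bonded to an oxygen that is itself bonded to carbon (no H on that O).
The molecule carries 4 separate instances of a methyl-ester group (-C(=O)OCH3) meeting every constraint; each maps to a distinct set of atoms, giving 4 matches.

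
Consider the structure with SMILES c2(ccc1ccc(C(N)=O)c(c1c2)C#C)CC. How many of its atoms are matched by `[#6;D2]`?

7

The query [#6;D2] means: any carbon bonded to exactly two heavy atoms.
Check the 17 heavy atoms by environment: 5× c (aromatic, D3) → no; 5× c (aromatic, D2) → match; 2× C (D2) → match; 2× C (D1) → no; 1× C (D3) → no; 1× O (D1) → no; 1× N (D1) → no.
Summing the matching environments: 5 + 2 = 7 matching atoms.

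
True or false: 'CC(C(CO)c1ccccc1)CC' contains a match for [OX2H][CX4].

The pattern [OX2H][CX4] describes a hydroxyl oxygen bound to an sp3 (X4) carbon — an aliphatic alcohol.
The molecule carries a hydroxyl group (-OH), whose atoms satisfy every constraint of the query, so the pattern matches.

True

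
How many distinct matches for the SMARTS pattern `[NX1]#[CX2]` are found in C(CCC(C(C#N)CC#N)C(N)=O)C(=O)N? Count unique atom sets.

2

[NX1]#[CX2] is the SMARTS for a nitrile: a nitrogen triple-bonded to a two-connected carbon.
The molecule carries 2 separate instances of a nitrile (-C#N) meeting every constraint; each maps to a distinct set of atoms, giving 2 matches.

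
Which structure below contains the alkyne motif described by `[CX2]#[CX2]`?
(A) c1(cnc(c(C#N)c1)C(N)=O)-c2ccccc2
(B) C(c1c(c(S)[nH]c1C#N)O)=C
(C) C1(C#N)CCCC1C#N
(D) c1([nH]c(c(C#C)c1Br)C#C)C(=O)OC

D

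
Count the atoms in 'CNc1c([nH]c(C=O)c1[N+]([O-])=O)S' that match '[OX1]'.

3

The query [OX1] means: aliphatic oxygen with one total connection — typically a carbonyl =O or an oxide.
Check the 13 heavy atoms by environment: 1× n (aromatic, X3) → no; 4× c (aromatic, X3) → no; 1× S (X2) → no; 1× N (charge +1, X3) → no; 1× O (charge -1, X1) → match; 2× O (X1) → match; 1× C (X3) → no; 1× N (X3) → no; 1× C (X4) → no.
Summing the matching environments: 1 + 2 = 3 matching atoms.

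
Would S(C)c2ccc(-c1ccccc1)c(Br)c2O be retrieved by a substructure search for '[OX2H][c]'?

Yes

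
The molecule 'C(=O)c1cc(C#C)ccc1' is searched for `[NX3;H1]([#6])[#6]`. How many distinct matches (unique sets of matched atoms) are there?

0

[NX3;H1]([#6])[#6] is the SMARTS for a secondary amine: a trivalent nitrogen with one H, bonded to two carbons.
No fragment in the molecule satisfies every constraint, giving 0 matches.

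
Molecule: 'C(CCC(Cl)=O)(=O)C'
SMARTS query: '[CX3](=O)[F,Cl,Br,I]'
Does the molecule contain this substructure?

Yes

The pattern [CX3](=O)[F,Cl,Br,I] describes a carbonyl carbon bonded to a halogen — an acyl halide.
The molecule carries an acyl chloride (-C(=O)Cl), whose atoms satisfy every constraint of the query, so the pattern matches.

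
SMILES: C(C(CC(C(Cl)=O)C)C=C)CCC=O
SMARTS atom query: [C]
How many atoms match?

11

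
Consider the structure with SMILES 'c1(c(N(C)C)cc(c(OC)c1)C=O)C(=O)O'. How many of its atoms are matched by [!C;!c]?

5

The query [!C;!c] means: neither aliphatic nor aromatic carbon — same as [!#6].
Check the 16 heavy atoms by environment: 6× c (aromatic) → no; 1× N → match; 5× C → no; 4× O → match.
Summing the matching environments: 1 + 4 = 5 matching atoms.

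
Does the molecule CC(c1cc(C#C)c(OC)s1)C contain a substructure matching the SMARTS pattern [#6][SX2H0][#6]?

No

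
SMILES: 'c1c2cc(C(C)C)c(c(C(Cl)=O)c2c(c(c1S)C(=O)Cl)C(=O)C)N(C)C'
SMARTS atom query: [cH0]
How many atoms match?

The query [cH0] means: aromatic carbon with no attached hydrogen (substituted or ring-fusion).
Check the 26 heavy atoms by environment: 8× c (aromatic, H0) → match; 2× c (aromatic, H1) → no; 1× N (H0) → no; 5× C (H3) → no; 3× C (H0) → no; 3× O (H0) → no; 2× Cl (H0) → no; 1× S (H1) → no; 1× C (H1) → no.
That gives 8 matching atoms.

8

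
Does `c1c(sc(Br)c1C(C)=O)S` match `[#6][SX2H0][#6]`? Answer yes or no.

The pattern [#6][SX2H0][#6] describes an aliphatic sulfur bridging two carbons with no H on the sulfur — a thioether.
The closest candidate here is a thiol (-SH), but the sulfur has H1, not H0 bridging two carbons. No other fragment satisfies the full query, so there is no match.

No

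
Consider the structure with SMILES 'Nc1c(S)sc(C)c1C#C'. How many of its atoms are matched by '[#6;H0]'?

The query [#6;H0] means: any carbon with no attached hydrogen.
Check the 10 heavy atoms by environment: 1× s (aromatic, H0) → no; 4× c (aromatic, H0) → match; 1× C (H3) → no; 1× N (H2) → no; 1× S (H1) → no; 1× C (H0) → match; 1× C (H1) → no.
Summing the matching environments: 4 + 1 = 5 matching atoms.

5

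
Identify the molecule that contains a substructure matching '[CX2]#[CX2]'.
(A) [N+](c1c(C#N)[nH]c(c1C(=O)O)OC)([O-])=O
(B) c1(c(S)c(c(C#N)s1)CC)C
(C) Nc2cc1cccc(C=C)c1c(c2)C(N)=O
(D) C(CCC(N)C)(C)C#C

[CX2]#[CX2] describes a carbon-carbon triple bond (an alkyne).
(A) has a nitrile (-C#N) but the triple bond is C#N, not C#C.
(B) has a nitrile (-C#N) but the triple bond is C#N, not C#C.
(C) has a vinyl group (-CH=CH2) but the C=C is a double bond; both carbons are CX3, not CX2.
(D) contains an ethynyl group (-C#CH), which satisfies every atom and bond constraint.
So the answer is (D).

D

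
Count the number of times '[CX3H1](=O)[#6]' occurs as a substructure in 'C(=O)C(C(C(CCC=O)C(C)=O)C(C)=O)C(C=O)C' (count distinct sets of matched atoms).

3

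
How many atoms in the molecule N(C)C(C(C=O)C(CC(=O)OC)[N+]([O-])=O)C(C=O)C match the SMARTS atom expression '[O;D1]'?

5

Check the 19 heavy atoms by environment: 3× C (D1) → no; 5× C (D3) → no; 3× C (D2) → no; 1× N (D2) → no; 1× N (charge +1, D3) → no; 1× O (charge -1, D1) → match; 4× O (D1) → match; 1× O (D2) → no.
Summing the matching environments: 1 + 4 = 5 matching atoms.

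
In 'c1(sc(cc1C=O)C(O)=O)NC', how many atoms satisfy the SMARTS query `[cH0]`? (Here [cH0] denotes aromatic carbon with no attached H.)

Check the 12 heavy atoms by environment: 1× s (aromatic, H0) → no; 3× c (aromatic, H0) → match; 1× c (aromatic, H1) → no; 1× N (H1) → no; 1× C (H3) → no; 1× C (H1) → no; 2× O (H0) → no; 1× C (H0) → no; 1× O (H1) → no.
That gives 3 matching atoms.

3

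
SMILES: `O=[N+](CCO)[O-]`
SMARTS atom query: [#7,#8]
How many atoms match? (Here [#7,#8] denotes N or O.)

4

Check the 6 heavy atoms by environment: 2× C → no; 1× N (charge +1) → match; 1× O (charge -1) → match; 2× O → match.
Summing the matching environments: 1 + 1 + 2 = 4 matching atoms.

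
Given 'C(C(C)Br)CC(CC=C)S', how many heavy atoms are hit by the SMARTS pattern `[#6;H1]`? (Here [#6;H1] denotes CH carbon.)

3

The query [#6;H1] means: any carbon bearing exactly one hydrogen.
Check the 10 heavy atoms by environment: 1× C (H3) → no; 3× C (H1) → match; 4× C (H2) → no; 1× Br (H0) → no; 1× S (H1) → no.
That gives 3 matching atoms.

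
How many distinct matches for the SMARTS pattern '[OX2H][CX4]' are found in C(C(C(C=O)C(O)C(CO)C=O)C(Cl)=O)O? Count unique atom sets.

[OX2H][CX4] is the SMARTS for an aliphatic alcohol: a hydroxyl oxygen bound to an sp3 (X4) carbon.
The molecule carries 3 separate instances of a hydroxyl group (-OH) meeting every constraint; each maps to a distinct set of atoms, giving 3 matches.

3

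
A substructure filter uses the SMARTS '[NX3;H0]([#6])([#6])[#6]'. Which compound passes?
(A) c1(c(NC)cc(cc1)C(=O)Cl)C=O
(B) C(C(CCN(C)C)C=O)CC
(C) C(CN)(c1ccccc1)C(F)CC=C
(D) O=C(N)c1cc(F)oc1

B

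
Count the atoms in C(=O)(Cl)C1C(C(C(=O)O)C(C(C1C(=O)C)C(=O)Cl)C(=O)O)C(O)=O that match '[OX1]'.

6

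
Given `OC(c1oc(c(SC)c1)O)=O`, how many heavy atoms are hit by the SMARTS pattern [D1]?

The query [D1] means: atom with exactly one heavy-atom neighbour (degree 1).
Check the 11 heavy atoms by environment: 1× o (aromatic, D2) → no; 3× c (aromatic, D3) → no; 1× c (aromatic, D2) → no; 1× S (D2) → no; 1× C (D1) → match; 3× O (D1) → match; 1× C (D3) → no.
Summing the matching environments: 1 + 3 = 4 matching atoms.

4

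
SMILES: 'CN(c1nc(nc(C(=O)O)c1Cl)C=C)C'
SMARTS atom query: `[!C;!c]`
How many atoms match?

6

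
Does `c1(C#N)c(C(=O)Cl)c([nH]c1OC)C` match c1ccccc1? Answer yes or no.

The pattern c1ccccc1 describes six aromatic carbons in a ring — a benzene ring.
The closest candidate here is a methyl group (-CH3), but no six-membered all-carbon aromatic ring is present. No other fragment satisfies the full query, so there is no match.

No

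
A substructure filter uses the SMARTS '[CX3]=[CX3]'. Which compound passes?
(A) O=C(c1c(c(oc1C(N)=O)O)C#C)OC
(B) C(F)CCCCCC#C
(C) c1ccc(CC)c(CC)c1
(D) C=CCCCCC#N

D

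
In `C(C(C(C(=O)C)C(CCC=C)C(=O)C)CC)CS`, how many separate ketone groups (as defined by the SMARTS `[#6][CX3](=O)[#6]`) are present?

2

[#6][CX3](=O)[#6] is the SMARTS for a ketone: a carbonyl carbon (no H) flanked by two carbons.
The molecule carries 2 separate instances of an acetyl/ketone group (-C(=O)CH3) meeting every constraint; each maps to a distinct set of atoms, giving 2 matches.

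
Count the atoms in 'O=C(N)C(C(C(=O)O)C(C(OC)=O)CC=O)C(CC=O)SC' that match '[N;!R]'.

1

Check the 22 heavy atoms by environment: 13× C (acyclic) → no; 7× O (acyclic) → no; 1× N (acyclic) → match; 1× S (acyclic) → no.
That gives 1 matching atom.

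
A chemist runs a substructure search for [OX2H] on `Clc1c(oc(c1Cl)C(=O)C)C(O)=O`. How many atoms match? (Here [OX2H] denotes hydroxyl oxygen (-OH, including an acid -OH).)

1

The query [OX2H] means: aliphatic oxygen with two connections, one of which is H — an -OH oxygen.
Check the 13 heavy atoms by environment: 1× o (aromatic, H0, X2) → no; 4× c (aromatic, H0, X3) → no; 2× Cl (H0, X1) → no; 2× C (H0, X3) → no; 2× O (H0, X1) → no; 1× C (H3, X4) → no; 1× O (H1, X2) → match.
That gives 1 matching atom.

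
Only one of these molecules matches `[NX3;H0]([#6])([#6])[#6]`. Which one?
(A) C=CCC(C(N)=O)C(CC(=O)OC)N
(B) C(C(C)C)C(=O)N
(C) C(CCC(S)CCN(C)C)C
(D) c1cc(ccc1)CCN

C

[NX3;H0]([#6])([#6])[#6] describes a trivalent nitrogen with no H, bonded to three carbons (a tertiary amine).
(A) has a primary amide (-C(=O)NH2) but the amide nitrogen has H2 and only one carbon neighbour.
(B) has a primary amide (-C(=O)NH2) but the amide nitrogen has H2 and only one carbon neighbour.
(C) contains a dimethylamino group (-N(CH3)2), which satisfies every atom and bond constraint.
(D) has a primary amino group (-NH2) but the nitrogen has H2, not H0 with three carbons.
So the answer is (C).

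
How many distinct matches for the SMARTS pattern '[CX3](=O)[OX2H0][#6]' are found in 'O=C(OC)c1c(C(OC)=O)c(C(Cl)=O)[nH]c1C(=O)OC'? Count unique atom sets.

3

[CX3](=O)[OX2H0][#6] is the SMARTS for an ester: a carbonyl carbon bonded to an oxygen that is itself bonded to carbon (no H on that O).
The molecule carries 3 separate instances of a methyl-ester group (-C(=O)OCH3) meeting every constraint; each maps to a distinct set of atoms, giving 3 matches.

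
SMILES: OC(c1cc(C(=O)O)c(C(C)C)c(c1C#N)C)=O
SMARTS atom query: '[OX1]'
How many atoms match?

Check the 18 heavy atoms by environment: 6× c (aromatic, X3) → no; 4× C (X4) → no; 2× C (X3) → no; 2× O (X1) → match; 2× O (X2) → no; 1× C (X2) → no; 1× N (X1) → no.
That gives 2 matching atoms.

2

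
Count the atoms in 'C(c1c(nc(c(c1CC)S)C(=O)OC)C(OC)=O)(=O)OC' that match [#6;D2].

The query [#6;D2] means: any carbon bonded to exactly two heavy atoms.
Check the 21 heavy atoms by environment: 1× n (aromatic, D2) → no; 5× c (aromatic, D3) → no; 1× C (D2) → match; 4× C (D1) → no; 3× C (D3) → no; 3× O (D1) → no; 3× O (D2) → no; 1× S (D1) → no.
That gives 1 matching atom.

1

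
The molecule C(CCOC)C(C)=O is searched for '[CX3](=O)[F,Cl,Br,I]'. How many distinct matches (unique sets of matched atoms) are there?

0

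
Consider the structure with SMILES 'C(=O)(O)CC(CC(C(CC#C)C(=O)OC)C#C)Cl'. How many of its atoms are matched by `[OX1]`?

Check the 18 heavy atoms by environment: 7× C (X4) → no; 2× C (X3) → no; 2× O (X1) → match; 2× O (X2) → no; 1× Cl (X1) → no; 4× C (X2) → no.
That gives 2 matching atoms.

2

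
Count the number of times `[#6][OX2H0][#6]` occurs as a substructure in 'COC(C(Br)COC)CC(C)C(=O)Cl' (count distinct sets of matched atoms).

2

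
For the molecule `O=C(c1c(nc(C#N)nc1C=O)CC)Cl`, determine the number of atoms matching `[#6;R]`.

4

Check the 15 heavy atoms by environment: 2× n (aromatic, in 6-ring) → no; 4× c (aromatic, in 6-ring) → match; 5× C (acyclic) → no; 1× N (acyclic) → no; 2× O (acyclic) → no; 1× Cl (acyclic) → no.
That gives 4 matching atoms.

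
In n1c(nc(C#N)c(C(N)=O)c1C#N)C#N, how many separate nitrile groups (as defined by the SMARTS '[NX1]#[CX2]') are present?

[NX1]#[CX2] is the SMARTS for a nitrile: a nitrogen triple-bonded to a two-connected carbon.
The molecule carries 3 separate instances of a nitrile (-C#N) meeting every constraint; each maps to a distinct set of atoms, giving 3 matches.

3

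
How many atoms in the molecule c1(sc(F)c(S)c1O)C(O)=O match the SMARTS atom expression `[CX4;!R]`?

The query [CX4;!R] means: aliphatic carbon with four total connections, not in a ring.
Check the 11 heavy atoms by environment: 1× s (aromatic, X2, in 5-ring) → no; 4× c (aromatic, X3, in 5-ring) → no; 1× S (X2, acyclic) → no; 1× F (X1, acyclic) → no; 2× O (X2, acyclic) → no; 1× C (X3, acyclic) → no; 1× O (X1, acyclic) → no.
No environment satisfies the query, so 0 matching atoms.

0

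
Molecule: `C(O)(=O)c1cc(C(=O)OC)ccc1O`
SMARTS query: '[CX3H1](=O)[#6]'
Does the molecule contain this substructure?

The pattern [CX3H1](=O)[#6] describes an sp2 carbon with one H, double-bonded to O and single-bonded to carbon — an aldehyde.
The closest candidate here is a carboxylic acid group (-C(=O)OH), but the carbonyl carbon has H0 and is bonded to O, not H1. No other fragment satisfies the full query, so there is no match.

No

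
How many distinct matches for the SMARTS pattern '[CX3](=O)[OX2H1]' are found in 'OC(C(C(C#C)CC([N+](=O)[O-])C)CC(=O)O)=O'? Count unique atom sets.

[CX3](=O)[OX2H1] is the SMARTS for a carboxylic acid: an sp2 carbon double-bonded to O and single-bonded to an -OH oxygen.
The molecule carries 2 separate instances of a carboxylic acid group (-C(=O)OH) meeting every constraint; each maps to a distinct set of atoms, giving 2 matches.

2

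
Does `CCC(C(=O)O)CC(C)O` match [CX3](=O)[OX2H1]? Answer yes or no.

Yes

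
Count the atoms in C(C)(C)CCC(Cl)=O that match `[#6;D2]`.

2

The query [#6;D2] means: any carbon bonded to exactly two heavy atoms.
Check the 8 heavy atoms by environment: 2× C (D2) → match; 2× C (D3) → no; 2× C (D1) → no; 1× O (D1) → no; 1× Cl (D1) → no.
That gives 2 matching atoms.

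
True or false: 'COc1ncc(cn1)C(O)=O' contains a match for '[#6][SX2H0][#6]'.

The pattern [#6][SX2H0][#6] describes an aliphatic sulfur bridging two carbons with no H on the sulfur — a thioether.
The closest candidate here is a methoxy ether (-OCH3), but the bridging atom is O, not S. No other fragment satisfies the full query, so there is no match.

False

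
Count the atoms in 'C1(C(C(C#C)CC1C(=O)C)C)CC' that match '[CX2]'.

The query [CX2] means: C with X2: aliphatic carbon with exactly 2 total connections.
Check the 13 heavy atoms by environment: 9× C (X4) → no; 2× C (X2) → match; 1× C (X3) → no; 1× O (X1) → no.
That gives 2 matching atoms.

2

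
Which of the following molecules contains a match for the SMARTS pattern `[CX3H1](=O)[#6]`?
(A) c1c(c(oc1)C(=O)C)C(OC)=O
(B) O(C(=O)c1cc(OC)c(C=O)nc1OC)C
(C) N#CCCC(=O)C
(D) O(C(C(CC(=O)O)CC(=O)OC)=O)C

[CX3H1](=O)[#6] describes an sp2 carbon with one H, double-bonded to O and single-bonded to carbon (an aldehyde).
(A) has a methyl-ester group (-C(=O)OCH3) but the carbonyl carbon has H0, not H1.
(B) contains an aldehyde (-CHO), which satisfies every atom and bond constraint.
(C) has an acetyl/ketone group (-C(=O)CH3) but the carbonyl carbon has H0 (two carbon neighbours), not H1.
(D) has a carboxylic acid group (-C(=O)OH) but the carbonyl carbon has H0 and is bonded to O, not H1.
So the answer is (B).

B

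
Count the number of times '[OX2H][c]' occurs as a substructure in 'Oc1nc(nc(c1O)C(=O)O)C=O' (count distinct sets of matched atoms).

2

[OX2H][c] is the SMARTS for a phenol: a hydroxyl oxygen attached to an aromatic carbon.
The molecule carries 2 separate instances of a hydroxyl group (-OH) meeting every constraint; each maps to a distinct set of atoms, giving 2 matches.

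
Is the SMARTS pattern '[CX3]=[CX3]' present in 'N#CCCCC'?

The pattern [CX3]=[CX3] describes a non-aromatic C=C double bond between two sp2 carbons — an alkene.
The closest candidate here is an ethyl group (-CH2CH3), but its C-C bond is a single bond between CX4 carbons, not CX3=CX3. No other fragment satisfies the full query, so there is no match.

No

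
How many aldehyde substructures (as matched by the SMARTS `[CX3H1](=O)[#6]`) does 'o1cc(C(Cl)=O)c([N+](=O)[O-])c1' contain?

[CX3H1](=O)[#6] is the SMARTS for an aldehyde: an sp2 carbon with one H, double-bonded to O and single-bonded to carbon.
No fragment in the molecule satisfies every constraint, giving 0 matches.

0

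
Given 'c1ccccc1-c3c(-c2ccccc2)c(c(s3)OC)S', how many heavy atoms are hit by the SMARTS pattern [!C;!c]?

3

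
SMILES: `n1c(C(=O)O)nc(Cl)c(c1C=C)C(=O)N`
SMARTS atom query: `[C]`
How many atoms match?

The query [C] means: uppercase C matches aliphatic (non-aromatic) carbon only.
Check the 15 heavy atoms by environment: 2× n (aromatic) → no; 4× c (aromatic) → no; 4× C → match; 1× Cl → no; 3× O → no; 1× N → no.
That gives 4 matching atoms.

4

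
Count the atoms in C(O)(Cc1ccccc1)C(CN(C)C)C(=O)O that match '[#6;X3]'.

The query [#6;X3] means: any carbon (aromatic or not) with three total connections.
Check the 17 heavy atoms by environment: 6× C (X4) → no; 1× C (X3) → match; 1× O (X1) → no; 2× O (X2) → no; 6× c (aromatic, X3) → match; 1× N (X3) → no.
Summing the matching environments: 1 + 6 = 7 matching atoms.

7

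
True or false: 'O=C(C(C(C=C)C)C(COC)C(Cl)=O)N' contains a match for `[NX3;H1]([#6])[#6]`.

The pattern [NX3;H1]([#6])[#6] describes a trivalent nitrogen with one H, bonded to two carbons — a secondary amine.
The closest candidate here is a primary amide (-C(=O)NH2), but the -C(=O)NH2 nitrogen has H2, not H1. No other fragment satisfies the full query, so there is no match.

False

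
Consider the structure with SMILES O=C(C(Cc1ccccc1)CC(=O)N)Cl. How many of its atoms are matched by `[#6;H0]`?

Check the 15 heavy atoms by environment: 2× C (H2) → no; 1× C (H1) → no; 2× C (H0) → match; 2× O (H0) → no; 1× Cl (H0) → no; 1× c (aromatic, H0) → match; 5× c (aromatic, H1) → no; 1× N (H2) → no.
Summing the matching environments: 2 + 1 = 3 matching atoms.

3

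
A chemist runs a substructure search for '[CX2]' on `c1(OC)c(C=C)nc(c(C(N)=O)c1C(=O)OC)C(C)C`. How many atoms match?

Check the 20 heavy atoms by environment: 1× n (aromatic, X2) → no; 5× c (aromatic, X3) → no; 2× O (X2) → no; 5× C (X4) → no; 4× C (X3) → no; 2× O (X1) → no; 1× N (X3) → no.
No environment satisfies the query, so 0 matching atoms.

0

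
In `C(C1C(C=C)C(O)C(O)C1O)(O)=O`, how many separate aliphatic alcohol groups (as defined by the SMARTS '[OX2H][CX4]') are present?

[OX2H][CX4] is the SMARTS for an aliphatic alcohol: a hydroxyl oxygen bound to an sp3 (X4) carbon.
The molecule carries 3 separate instances of a hydroxyl group (-OH) meeting every constraint; each maps to a distinct set of atoms, giving 3 matches.

3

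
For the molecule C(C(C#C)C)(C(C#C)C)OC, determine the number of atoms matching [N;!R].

0

Check the 11 heavy atoms by environment: 10× C (acyclic) → no; 1× O (acyclic) → no.
No environment satisfies the query, so 0 matching atoms.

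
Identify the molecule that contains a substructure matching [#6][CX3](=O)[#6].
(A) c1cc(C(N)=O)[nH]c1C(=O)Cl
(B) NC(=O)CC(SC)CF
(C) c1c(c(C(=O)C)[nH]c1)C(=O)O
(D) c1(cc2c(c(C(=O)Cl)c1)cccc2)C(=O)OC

[#6][CX3](=O)[#6] describes a carbonyl carbon (no H) flanked by two carbons (a ketone).
(A) has a primary amide (-C(=O)NH2) but one neighbour of the carbonyl carbon is N, not C.
(B) has a primary amide (-C(=O)NH2) but one neighbour of the carbonyl carbon is N, not C.
(C) contains an acetyl/ketone group (-C(=O)CH3), which satisfies every atom and bond constraint.
(D) has a methyl-ester group (-C(=O)OCH3) but one neighbour of the carbonyl carbon is O, not C.
So the answer is (C).

C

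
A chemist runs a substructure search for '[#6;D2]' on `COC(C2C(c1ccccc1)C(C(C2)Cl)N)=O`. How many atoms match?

The query [#6;D2] means: any carbon bonded to exactly two heavy atoms.
Check the 17 heavy atoms by environment: 1× C (D2) → match; 5× C (D3) → no; 1× N (D1) → no; 1× c (aromatic, D3) → no; 5× c (aromatic, D2) → match; 1× Cl (D1) → no; 1× O (D1) → no; 1× O (D2) → no; 1× C (D1) → no.
Summing the matching environments: 1 + 5 = 6 matching atoms.

6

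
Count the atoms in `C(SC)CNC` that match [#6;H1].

The query [#6;H1] means: any carbon bearing exactly one hydrogen.
Check the 6 heavy atoms by environment: 2× C (H2) → no; 1× S (H0) → no; 2× C (H3) → no; 1× N (H1) → no.
No environment satisfies the query, so 0 matching atoms.

0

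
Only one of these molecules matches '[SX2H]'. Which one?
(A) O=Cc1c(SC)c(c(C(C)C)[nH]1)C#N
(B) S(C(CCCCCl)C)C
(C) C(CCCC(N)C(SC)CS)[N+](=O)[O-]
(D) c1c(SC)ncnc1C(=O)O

C

[SX2H] describes an aliphatic sulfur with two connections, one being H (a thiol).
(A) has a methylthio ether (-SCH3) but the sulfur has H0 (bonded to two carbons), not H1.
(B) has a methylthio ether (-SCH3) but the sulfur has H0 (bonded to two carbons), not H1.
(C) contains a thiol (-SH), which satisfies every atom and bond constraint.
(D) has a methylthio ether (-SCH3) but the sulfur has H0 (bonded to two carbons), not H1.
So the answer is (C).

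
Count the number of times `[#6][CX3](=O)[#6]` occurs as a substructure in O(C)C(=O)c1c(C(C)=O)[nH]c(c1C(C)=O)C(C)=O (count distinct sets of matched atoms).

3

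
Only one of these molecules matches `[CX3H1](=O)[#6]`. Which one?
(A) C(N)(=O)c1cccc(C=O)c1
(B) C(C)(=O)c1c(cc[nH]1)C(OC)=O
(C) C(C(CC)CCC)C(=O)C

A

[CX3H1](=O)[#6] describes an sp2 carbon with one H, double-bonded to O and single-bonded to carbon (an aldehyde).
(A) contains an aldehyde (-CHO), which satisfies every atom and bond constraint.
(B) has an acetyl/ketone group (-C(=O)CH3) but the carbonyl carbon has H0 (two carbon neighbours), not H1.
(C) has an acetyl/ketone group (-C(=O)CH3) but the carbonyl carbon has H0 (two carbon neighbours), not H1.
So the answer is (A).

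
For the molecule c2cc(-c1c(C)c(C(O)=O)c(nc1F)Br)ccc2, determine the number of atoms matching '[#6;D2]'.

The query [#6;D2] means: any carbon bonded to exactly two heavy atoms.
Check the 18 heavy atoms by environment: 1× n (aromatic, D2) → no; 6× c (aromatic, D3) → no; 1× C (D3) → no; 2× O (D1) → no; 5× c (aromatic, D2) → match; 1× Br (D1) → no; 1× F (D1) → no; 1× C (D1) → no.
That gives 5 matching atoms.

5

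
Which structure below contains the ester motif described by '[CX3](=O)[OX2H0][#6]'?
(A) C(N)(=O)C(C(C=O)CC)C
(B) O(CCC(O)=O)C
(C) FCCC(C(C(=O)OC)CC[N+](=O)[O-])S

C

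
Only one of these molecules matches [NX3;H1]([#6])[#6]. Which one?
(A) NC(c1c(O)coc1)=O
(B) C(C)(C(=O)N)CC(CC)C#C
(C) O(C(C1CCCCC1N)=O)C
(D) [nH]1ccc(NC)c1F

[NX3;H1]([#6])[#6] describes a trivalent nitrogen with one H, bonded to two carbons (a secondary amine).
(A) has a primary amide (-C(=O)NH2) but the -C(=O)NH2 nitrogen has H2, not H1.
(B) has a primary amide (-C(=O)NH2) but the -C(=O)NH2 nitrogen has H2, not H1.
(C) has a primary amino group (-NH2) but the nitrogen has H2 and only one carbon neighbour.
(D) contains an N-methylamino group (-NHCH3), which satisfies every atom and bond constraint.
So the answer is (D).

D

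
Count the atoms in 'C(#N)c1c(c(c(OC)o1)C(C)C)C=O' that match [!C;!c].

4

The query [!C;!c] means: neither aliphatic nor aromatic carbon — same as [!#6].
Check the 14 heavy atoms by environment: 1× o (aromatic) → match; 4× c (aromatic) → no; 6× C → no; 1× N → match; 2× O → match.
Summing the matching environments: 1 + 1 + 2 = 4 matching atoms.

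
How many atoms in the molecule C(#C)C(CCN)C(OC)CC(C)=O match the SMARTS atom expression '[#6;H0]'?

The query [#6;H0] means: any carbon with no attached hydrogen.
Check the 13 heavy atoms by environment: 3× C (H2) → no; 3× C (H1) → no; 2× C (H0) → match; 1× N (H2) → no; 2× O (H0) → no; 2× C (H3) → no.
That gives 2 matching atoms.

2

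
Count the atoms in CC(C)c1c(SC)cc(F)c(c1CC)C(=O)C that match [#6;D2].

Check the 17 heavy atoms by environment: 5× c (aromatic, D3) → no; 1× c (aromatic, D2) → match; 2× C (D3) → no; 1× O (D1) → no; 5× C (D1) → no; 1× S (D2) → no; 1× F (D1) → no; 1× C (D2) → match.
Summing the matching environments: 1 + 1 = 2 matching atoms.

2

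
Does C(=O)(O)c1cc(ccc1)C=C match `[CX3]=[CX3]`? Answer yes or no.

The pattern [CX3]=[CX3] describes a non-aromatic C=C double bond between two sp2 carbons — an alkene.
The molecule carries a vinyl group (-CH=CH2), whose atoms satisfy every constraint of the query, so the pattern matches.

Yes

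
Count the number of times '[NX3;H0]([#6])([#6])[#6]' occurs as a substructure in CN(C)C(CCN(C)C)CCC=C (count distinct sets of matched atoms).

2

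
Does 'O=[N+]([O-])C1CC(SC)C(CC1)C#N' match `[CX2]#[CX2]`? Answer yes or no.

No

The pattern [CX2]#[CX2] describes a carbon-carbon triple bond — an alkyne.
The closest candidate here is a nitrile (-C#N), but the triple bond is C#N, not C#C. No other fragment satisfies the full query, so there is no match.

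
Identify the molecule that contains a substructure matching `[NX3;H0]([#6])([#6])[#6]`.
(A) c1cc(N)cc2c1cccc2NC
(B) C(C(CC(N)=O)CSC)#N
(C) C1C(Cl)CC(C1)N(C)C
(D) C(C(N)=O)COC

C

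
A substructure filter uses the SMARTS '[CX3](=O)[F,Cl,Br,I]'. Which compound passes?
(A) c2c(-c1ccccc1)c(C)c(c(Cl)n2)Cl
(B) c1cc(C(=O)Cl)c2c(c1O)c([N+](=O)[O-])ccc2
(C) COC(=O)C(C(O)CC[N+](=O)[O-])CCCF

B

[CX3](=O)[F,Cl,Br,I] describes a carbonyl carbon bonded to a halogen (an acyl halide).
(A) has a chloro substituent but the Cl is not on a carbonyl carbon.
(B) contains an acyl chloride (-C(=O)Cl), which satisfies every atom and bond constraint.
(C) has a methyl-ester group (-C(=O)OCH3) but the carbonyl is bonded to -O-C, not to a halogen.
So the answer is (B).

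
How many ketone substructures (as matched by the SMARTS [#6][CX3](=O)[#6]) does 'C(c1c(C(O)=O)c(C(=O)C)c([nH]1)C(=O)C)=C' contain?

2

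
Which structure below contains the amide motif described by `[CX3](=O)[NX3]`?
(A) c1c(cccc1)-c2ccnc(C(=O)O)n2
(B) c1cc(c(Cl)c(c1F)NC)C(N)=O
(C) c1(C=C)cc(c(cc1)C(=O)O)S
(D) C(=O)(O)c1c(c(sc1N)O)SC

[CX3](=O)[NX3] describes a carbonyl carbon bonded to a trivalent nitrogen (an amide).
(A) has a carboxylic acid group (-C(=O)OH) but the carbonyl is bonded to O, not to an NX3 nitrogen.
(B) contains a primary amide (-C(=O)NH2), which satisfies every atom and bond constraint.
(C) has a carboxylic acid group (-C(=O)OH) but the carbonyl is bonded to O, not to an NX3 nitrogen.
(D) has a carboxylic acid group (-C(=O)OH) but the carbonyl is bonded to O, not to an NX3 nitrogen.
So the answer is (B).

B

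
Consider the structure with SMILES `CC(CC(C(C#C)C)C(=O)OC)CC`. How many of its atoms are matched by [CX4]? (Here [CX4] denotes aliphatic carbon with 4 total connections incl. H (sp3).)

9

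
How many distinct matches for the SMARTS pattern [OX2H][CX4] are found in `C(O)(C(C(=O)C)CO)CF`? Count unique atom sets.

[OX2H][CX4] is the SMARTS for an aliphatic alcohol: a hydroxyl oxygen bound to an sp3 (X4) carbon.
The molecule carries 2 separate instances of a hydroxyl group (-OH) meeting every constraint; each maps to a distinct set of atoms, giving 2 matches.

2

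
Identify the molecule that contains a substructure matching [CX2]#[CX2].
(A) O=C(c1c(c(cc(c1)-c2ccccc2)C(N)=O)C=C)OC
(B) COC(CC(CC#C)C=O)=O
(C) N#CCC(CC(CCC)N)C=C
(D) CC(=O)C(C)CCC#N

[CX2]#[CX2] describes a carbon-carbon triple bond (an alkyne).
(A) has a vinyl group (-CH=CH2) but the C=C is a double bond; both carbons are CX3, not CX2.
(B) contains an ethynyl group (-C#CH), which satisfies every atom and bond constraint.
(C) has a vinyl group (-CH=CH2) but the C=C is a double bond; both carbons are CX3, not CX2.
(D) has a nitrile (-C#N) but the triple bond is C#N, not C#C.
So the answer is (B).

B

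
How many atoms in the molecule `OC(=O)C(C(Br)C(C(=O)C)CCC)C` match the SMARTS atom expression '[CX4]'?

8

Check the 14 heavy atoms by environment: 8× C (X4) → match; 2× C (X3) → no; 2× O (X1) → no; 1× O (X2) → no; 1× Br (X1) → no.
That gives 8 matching atoms.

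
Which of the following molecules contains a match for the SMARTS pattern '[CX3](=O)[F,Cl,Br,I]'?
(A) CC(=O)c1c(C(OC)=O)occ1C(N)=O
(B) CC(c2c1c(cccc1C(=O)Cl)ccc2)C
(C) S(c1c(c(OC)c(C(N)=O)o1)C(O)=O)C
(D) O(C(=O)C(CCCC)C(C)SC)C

[CX3](=O)[F,Cl,Br,I] describes a carbonyl carbon bonded to a halogen (an acyl halide).
(A) has a methyl-ester group (-C(=O)OCH3) but the carbonyl is bonded to -O-C, not to a halogen.
(B) contains an acyl chloride (-C(=O)Cl), which satisfies every atom and bond constraint.
(C) has a carboxylic acid group (-C(=O)OH) but the carbonyl is bonded to -OH, not to a halogen.
(D) has a methyl-ester group (-C(=O)OCH3) but the carbonyl is bonded to -O-C, not to a halogen.
So the answer is (B).

B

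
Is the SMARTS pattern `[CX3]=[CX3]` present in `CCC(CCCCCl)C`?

No

The pattern [CX3]=[CX3] describes a non-aromatic C=C double bond between two sp2 carbons — an alkene.
The closest candidate here is an ethyl group (-CH2CH3), but its C-C bond is a single bond between CX4 carbons, not CX3=CX3. No other fragment satisfies the full query, so there is no match.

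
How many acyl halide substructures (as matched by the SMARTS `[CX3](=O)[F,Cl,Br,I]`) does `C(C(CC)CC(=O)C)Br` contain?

[CX3](=O)[F,Cl,Br,I] is the SMARTS for an acyl halide: a carbonyl carbon bonded to a halogen.
No fragment in the molecule satisfies every constraint, giving 0 matches.

0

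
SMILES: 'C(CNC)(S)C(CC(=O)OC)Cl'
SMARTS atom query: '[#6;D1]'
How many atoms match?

The query [#6;D1] means: carbon bonded to exactly one heavy atom.
Check the 12 heavy atoms by environment: 2× C (D2) → no; 3× C (D3) → no; 1× S (D1) → no; 1× Cl (D1) → no; 1× N (D2) → no; 2× C (D1) → match; 1× O (D1) → no; 1× O (D2) → no.
That gives 2 matching atoms.

2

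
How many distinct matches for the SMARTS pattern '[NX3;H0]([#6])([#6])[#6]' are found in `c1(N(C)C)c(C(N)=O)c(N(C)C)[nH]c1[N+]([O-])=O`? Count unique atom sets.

[NX3;H0]([#6])([#6])[#6] is the SMARTS for a tertiary amine: a trivalent nitrogen with no H, bonded to three carbons.
The molecule carries 2 separate instances of a dimethylamino group (-N(CH3)2) meeting every constraint; each maps to a distinct set of atoms, giving 2 matches.

2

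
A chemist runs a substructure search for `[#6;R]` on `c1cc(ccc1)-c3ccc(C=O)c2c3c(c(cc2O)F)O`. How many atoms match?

The query [#6;R] means: carbon that is part of a ring.
Check the 21 heavy atoms by environment: 16× c (aromatic, in 6-ring) → match; 1× F (acyclic) → no; 3× O (acyclic) → no; 1× C (acyclic) → no.
That gives 16 matching atoms.

16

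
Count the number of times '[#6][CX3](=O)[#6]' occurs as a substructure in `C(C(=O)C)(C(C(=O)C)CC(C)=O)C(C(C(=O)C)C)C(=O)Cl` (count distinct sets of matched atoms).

[#6][CX3](=O)[#6] is the SMARTS for a ketone: a carbonyl carbon (no H) flanked by two carbons.
The molecule carries 4 separate instances of an acetyl/ketone group (-C(=O)CH3) meeting every constraint; each maps to a distinct set of atoms, giving 4 matches.

4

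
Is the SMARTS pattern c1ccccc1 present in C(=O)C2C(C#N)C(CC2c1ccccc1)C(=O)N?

Yes

The pattern c1ccccc1 describes six aromatic carbons in a ring — a benzene ring.
The molecule carries a phenyl ring, whose atoms satisfy every constraint of the query, so the pattern matches.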